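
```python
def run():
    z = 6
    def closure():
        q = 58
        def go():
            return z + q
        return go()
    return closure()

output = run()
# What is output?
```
64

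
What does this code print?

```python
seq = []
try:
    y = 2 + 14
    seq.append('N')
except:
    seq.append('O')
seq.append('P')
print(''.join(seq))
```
NP

No exception, try block completes normally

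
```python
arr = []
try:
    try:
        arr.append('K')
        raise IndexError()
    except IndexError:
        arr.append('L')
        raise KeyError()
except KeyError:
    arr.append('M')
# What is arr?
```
['K', 'L', 'M']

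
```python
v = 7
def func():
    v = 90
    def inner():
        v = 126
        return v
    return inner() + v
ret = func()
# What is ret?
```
216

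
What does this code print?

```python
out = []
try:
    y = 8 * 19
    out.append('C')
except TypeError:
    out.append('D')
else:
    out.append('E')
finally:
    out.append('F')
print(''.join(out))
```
CEF

else runs before finally when no exception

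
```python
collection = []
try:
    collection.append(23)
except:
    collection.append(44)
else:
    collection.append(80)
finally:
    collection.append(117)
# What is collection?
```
[23, 80, 117]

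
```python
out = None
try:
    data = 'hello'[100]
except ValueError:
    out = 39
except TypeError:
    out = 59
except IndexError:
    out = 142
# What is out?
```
142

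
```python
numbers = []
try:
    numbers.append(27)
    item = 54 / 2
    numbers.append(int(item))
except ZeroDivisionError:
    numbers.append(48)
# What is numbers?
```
[27, 27]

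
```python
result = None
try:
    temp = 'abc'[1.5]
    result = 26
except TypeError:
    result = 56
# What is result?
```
56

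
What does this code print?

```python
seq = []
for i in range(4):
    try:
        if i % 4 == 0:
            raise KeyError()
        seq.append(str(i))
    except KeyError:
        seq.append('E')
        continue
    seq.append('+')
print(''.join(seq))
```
E1+2+3+

continue in except skips rest of loop body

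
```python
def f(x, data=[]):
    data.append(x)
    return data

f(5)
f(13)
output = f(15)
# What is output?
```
[5, 13, 15]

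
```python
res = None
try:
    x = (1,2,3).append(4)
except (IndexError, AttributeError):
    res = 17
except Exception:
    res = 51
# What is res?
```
17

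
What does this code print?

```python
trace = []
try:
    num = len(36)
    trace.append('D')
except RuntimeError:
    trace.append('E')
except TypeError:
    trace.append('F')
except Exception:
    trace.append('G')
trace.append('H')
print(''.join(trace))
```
FH

TypeError matches before generic Exception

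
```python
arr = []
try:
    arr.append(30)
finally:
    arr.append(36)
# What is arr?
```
[30, 36]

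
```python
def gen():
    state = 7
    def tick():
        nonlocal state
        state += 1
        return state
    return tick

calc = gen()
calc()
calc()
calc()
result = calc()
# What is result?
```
11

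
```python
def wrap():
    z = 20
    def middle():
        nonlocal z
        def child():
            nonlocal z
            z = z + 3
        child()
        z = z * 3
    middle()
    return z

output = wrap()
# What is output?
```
69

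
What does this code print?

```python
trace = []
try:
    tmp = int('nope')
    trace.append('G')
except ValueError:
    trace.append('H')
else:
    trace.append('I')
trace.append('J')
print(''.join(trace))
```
HJ

else block skipped when exception is caught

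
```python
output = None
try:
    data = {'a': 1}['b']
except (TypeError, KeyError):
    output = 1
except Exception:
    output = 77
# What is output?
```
1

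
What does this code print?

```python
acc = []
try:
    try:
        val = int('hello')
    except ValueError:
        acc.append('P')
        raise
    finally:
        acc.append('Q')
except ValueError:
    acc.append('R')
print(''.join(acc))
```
PQR

finally runs before re-raised exception propagates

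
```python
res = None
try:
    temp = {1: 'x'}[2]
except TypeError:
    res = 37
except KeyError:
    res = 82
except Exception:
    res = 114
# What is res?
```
82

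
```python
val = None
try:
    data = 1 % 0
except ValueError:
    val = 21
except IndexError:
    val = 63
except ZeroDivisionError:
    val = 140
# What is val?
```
140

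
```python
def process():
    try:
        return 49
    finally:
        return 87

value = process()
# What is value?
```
87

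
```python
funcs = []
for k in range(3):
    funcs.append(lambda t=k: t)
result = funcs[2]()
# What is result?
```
2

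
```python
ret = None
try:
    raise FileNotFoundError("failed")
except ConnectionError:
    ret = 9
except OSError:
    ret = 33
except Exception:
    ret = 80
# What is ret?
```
33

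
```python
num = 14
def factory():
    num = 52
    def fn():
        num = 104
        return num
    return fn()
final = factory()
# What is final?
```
104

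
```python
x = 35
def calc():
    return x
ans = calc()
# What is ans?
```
35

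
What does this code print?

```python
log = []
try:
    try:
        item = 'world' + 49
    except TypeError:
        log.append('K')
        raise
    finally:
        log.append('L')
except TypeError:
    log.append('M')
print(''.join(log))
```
KLM

finally runs before re-raised exception propagates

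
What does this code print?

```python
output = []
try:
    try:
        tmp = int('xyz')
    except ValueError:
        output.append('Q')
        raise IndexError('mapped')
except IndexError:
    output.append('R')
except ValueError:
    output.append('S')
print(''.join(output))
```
QR

New IndexError raised, caught by outer IndexError handler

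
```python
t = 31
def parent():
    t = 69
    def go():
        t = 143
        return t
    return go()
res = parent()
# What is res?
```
143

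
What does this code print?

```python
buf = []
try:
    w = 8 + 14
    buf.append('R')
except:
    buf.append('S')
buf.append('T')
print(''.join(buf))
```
RT

No exception, try block completes normally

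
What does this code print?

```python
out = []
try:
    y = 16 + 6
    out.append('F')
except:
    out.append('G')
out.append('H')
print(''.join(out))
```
FH

No exception, try block completes normally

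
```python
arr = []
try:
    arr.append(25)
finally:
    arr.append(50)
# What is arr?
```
[25, 50]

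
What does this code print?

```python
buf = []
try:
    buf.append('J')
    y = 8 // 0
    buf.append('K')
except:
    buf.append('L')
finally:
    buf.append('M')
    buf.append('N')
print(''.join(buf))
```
JLMN

Code before exception runs, then except, then all of finally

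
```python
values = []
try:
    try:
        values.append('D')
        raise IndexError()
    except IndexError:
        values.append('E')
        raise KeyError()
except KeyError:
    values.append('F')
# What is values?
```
['D', 'E', 'F']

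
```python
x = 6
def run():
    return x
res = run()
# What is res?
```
6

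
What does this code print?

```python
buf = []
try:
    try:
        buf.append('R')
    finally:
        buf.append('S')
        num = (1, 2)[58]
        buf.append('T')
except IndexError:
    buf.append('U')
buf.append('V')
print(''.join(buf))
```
RSUV

Exception in inner finally caught by outer except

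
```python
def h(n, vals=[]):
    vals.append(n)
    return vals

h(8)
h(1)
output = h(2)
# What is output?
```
[8, 1, 2]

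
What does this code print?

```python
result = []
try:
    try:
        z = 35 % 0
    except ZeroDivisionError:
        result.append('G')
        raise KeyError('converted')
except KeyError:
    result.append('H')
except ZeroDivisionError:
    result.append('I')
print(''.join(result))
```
GH

New KeyError raised, caught by outer KeyError handler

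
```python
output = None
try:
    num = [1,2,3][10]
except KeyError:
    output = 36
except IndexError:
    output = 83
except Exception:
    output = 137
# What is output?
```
83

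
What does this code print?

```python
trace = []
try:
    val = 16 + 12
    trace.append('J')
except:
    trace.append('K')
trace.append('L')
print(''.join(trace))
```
JL

No exception, try block completes normally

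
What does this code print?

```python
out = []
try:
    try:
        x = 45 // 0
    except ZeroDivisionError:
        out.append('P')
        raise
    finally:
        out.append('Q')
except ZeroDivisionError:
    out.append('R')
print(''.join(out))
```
PQR

finally runs before re-raised exception propagates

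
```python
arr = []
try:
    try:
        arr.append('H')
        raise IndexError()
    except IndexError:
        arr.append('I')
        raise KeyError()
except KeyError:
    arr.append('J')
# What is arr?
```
['H', 'I', 'J']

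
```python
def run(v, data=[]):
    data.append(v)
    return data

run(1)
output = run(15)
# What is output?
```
[1, 15]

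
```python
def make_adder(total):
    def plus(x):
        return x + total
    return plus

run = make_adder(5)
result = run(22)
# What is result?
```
27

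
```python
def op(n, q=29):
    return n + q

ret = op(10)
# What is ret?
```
39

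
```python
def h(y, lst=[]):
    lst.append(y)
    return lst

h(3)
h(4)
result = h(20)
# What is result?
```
[3, 4, 20]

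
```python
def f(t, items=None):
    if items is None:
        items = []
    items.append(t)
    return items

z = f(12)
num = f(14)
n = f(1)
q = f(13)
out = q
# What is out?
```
[13]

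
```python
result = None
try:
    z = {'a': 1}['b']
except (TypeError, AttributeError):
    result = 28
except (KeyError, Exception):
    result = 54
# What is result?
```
54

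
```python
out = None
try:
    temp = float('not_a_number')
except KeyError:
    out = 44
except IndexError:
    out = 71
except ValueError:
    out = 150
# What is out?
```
150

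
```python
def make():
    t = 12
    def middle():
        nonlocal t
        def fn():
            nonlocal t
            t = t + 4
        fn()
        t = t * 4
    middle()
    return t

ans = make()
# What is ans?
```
64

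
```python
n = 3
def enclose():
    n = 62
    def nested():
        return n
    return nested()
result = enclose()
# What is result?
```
62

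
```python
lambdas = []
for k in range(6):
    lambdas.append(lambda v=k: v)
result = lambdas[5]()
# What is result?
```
5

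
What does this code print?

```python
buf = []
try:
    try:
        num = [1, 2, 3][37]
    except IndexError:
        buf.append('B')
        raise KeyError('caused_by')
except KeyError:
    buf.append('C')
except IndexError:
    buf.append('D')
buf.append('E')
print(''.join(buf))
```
BCE

KeyError raised and caught, original IndexError not re-raised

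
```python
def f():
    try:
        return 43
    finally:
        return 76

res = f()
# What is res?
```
76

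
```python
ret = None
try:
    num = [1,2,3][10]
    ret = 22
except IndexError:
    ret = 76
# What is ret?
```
76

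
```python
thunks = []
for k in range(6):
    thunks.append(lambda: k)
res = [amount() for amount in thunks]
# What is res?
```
[5, 5, 5, 5, 5, 5]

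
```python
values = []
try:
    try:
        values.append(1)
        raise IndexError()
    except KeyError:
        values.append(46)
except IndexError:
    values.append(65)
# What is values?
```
[1, 65]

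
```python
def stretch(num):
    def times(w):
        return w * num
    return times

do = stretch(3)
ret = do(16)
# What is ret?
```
48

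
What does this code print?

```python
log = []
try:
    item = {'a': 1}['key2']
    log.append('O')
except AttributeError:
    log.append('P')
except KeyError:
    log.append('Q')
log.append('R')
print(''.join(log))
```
QR

KeyError is caught by its specific handler, not AttributeError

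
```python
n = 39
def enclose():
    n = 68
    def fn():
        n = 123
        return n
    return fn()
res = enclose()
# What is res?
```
123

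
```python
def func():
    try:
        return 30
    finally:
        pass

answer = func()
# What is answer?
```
30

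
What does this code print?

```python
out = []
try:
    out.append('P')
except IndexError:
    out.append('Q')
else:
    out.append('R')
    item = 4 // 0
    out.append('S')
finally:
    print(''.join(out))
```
PR

Try succeeds, else appends 'R', ZeroDivisionError in else is uncaught, finally prints before exception propagates ('S' never appended)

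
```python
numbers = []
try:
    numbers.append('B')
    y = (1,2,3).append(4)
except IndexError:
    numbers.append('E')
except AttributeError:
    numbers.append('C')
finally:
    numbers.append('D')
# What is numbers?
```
['B', 'C', 'D']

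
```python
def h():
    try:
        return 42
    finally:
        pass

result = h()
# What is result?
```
42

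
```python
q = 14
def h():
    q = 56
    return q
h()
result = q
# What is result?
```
14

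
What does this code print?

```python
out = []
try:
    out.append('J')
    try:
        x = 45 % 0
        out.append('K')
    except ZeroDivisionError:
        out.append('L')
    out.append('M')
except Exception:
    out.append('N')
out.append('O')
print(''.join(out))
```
JLMO

Inner exception caught by inner handler, outer continues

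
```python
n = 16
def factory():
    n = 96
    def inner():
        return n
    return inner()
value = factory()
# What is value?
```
96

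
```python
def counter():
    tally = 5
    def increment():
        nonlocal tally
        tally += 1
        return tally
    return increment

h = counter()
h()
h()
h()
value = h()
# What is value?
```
9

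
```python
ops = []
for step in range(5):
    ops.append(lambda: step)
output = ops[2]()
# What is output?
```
4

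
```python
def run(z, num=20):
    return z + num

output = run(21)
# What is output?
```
41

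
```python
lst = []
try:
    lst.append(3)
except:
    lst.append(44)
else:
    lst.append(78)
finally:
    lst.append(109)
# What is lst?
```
[3, 78, 109]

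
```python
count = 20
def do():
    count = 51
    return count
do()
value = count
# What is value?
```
20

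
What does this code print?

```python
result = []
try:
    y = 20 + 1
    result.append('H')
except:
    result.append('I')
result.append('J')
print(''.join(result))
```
HJ

No exception, try block completes normally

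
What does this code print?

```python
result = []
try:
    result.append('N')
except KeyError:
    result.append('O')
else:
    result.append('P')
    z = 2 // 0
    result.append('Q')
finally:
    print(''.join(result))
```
NP

Try succeeds, else appends 'P', ZeroDivisionError in else is uncaught, finally prints before exception propagates ('Q' never appended)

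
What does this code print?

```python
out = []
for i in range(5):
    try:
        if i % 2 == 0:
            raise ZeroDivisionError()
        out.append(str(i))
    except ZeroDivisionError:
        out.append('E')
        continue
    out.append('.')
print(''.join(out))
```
E1.E3.E

continue in except skips rest of loop body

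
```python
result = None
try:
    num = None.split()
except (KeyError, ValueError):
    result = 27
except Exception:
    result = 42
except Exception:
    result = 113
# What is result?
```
42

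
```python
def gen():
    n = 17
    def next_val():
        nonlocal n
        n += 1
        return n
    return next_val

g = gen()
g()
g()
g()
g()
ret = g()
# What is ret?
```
22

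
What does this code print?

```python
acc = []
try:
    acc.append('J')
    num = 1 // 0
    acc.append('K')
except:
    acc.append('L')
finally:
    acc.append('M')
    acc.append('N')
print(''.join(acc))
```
JLMN

Code before exception runs, then except, then all of finally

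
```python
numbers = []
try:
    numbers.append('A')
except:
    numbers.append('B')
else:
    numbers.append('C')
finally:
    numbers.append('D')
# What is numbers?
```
['A', 'C', 'D']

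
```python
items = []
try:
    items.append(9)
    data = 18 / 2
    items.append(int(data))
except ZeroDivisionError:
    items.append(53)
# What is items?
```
[9, 9]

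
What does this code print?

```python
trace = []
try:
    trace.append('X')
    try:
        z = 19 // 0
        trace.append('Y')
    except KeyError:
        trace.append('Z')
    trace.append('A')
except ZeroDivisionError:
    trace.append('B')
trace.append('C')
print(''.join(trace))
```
XBC

Inner handler doesn't match, propagates to outer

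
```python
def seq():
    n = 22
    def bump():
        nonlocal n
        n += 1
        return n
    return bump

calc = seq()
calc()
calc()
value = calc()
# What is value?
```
25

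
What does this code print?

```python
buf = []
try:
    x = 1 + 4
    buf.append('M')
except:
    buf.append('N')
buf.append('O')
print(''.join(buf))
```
MO

No exception, try block completes normally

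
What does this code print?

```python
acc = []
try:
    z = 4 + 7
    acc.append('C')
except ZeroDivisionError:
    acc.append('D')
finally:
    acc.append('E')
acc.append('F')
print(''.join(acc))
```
CEF

finally runs after normal execution too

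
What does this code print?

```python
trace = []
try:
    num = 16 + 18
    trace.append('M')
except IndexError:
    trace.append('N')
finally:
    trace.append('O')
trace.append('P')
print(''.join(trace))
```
MOP

finally runs after normal execution too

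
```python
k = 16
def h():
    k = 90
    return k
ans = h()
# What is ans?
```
90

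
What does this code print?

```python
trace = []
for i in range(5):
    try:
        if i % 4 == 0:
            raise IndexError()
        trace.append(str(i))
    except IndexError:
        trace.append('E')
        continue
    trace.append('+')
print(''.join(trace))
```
E1+2+3+E

continue in except skips rest of loop body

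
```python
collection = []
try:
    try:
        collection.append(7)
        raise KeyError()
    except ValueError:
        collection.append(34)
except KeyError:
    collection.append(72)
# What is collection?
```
[7, 72]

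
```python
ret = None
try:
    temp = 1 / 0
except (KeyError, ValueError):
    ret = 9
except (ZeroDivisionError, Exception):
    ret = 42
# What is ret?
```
42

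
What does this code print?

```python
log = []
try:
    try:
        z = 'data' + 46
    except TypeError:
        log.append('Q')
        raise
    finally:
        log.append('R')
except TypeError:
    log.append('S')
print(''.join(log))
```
QRS

finally runs before re-raised exception propagates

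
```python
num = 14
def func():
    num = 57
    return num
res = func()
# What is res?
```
57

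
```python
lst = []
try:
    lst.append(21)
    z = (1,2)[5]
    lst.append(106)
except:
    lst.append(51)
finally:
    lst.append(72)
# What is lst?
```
[21, 51, 72]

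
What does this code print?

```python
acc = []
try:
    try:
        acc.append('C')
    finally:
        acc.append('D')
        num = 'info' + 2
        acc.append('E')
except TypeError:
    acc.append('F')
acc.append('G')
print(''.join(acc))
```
CDFG

Exception in inner finally caught by outer except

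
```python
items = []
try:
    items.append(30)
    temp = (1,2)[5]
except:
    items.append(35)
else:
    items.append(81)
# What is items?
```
[30, 35]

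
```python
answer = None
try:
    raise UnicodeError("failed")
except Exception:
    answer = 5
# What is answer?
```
5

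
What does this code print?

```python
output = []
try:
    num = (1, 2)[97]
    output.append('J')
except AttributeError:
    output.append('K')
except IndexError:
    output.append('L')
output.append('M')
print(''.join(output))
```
LM

IndexError is caught by its specific handler, not AttributeError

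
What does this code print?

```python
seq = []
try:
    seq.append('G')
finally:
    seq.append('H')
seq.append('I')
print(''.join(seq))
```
GHI

try/finally without except, no exception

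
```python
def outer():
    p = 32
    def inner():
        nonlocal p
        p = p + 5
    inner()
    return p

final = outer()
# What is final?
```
37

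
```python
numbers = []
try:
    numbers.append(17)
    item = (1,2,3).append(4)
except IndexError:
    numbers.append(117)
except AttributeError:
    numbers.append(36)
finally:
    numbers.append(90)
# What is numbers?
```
[17, 36, 90]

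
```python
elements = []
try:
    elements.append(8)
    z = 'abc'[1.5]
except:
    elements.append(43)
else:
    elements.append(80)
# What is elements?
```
[8, 43]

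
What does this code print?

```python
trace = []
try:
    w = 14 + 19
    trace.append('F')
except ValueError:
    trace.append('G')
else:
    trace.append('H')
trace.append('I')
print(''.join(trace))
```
FHI

else block runs when no exception occurs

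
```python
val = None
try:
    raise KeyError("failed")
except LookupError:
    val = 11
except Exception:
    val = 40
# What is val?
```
11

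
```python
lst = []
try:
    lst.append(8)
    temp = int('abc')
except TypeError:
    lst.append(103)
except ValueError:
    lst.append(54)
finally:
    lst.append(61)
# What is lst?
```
[8, 54, 61]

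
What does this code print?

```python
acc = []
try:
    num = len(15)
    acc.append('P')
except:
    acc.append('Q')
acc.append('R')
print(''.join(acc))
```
QR

Exception raised in try, caught by bare except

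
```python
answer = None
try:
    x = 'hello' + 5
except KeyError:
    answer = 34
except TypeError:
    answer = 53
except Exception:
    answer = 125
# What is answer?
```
53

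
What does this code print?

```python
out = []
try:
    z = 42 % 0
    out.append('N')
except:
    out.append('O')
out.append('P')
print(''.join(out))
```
OP

Exception raised in try, caught by bare except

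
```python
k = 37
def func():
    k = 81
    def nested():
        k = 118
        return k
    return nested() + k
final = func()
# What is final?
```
199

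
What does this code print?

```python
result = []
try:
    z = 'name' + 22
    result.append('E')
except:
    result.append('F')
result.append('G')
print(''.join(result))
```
FG

Exception raised in try, caught by bare except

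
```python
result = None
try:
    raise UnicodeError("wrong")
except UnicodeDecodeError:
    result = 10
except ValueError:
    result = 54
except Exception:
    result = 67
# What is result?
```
54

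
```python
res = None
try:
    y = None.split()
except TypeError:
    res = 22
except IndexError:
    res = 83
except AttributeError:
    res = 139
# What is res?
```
139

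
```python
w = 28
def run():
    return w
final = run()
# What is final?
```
28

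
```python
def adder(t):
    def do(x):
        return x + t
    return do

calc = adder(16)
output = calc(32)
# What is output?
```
48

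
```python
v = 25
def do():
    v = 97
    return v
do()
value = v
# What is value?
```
25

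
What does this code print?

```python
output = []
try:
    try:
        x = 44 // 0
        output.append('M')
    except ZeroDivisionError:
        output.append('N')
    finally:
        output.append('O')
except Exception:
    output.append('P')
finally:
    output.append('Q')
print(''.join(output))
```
NOQ

Both finally blocks run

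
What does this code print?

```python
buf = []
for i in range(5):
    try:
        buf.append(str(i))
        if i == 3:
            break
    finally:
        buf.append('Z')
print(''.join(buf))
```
0Z1Z2Z3Z

finally runs even when breaking out of loop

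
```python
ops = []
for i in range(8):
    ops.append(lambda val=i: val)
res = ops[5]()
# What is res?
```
5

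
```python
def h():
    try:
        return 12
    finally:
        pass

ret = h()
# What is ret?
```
12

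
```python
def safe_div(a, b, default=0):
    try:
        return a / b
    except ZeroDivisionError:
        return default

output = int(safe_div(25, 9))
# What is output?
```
2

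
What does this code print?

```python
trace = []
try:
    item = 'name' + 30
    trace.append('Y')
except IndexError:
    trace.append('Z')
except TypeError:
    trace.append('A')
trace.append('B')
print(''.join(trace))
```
AB

TypeError is caught by its specific handler, not IndexError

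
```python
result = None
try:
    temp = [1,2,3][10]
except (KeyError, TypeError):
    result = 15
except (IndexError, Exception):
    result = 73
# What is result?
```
73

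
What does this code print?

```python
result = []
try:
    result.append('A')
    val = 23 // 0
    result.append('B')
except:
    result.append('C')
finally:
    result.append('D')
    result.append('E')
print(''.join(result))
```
ACDE

Code before exception runs, then except, then all of finally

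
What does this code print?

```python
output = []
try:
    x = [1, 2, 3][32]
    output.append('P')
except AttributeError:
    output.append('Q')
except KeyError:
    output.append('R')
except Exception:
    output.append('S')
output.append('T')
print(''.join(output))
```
ST

IndexError not specifically caught, falls to Exception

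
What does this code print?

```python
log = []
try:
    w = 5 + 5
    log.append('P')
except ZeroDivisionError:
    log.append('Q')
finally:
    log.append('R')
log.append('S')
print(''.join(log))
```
PRS

finally runs after normal execution too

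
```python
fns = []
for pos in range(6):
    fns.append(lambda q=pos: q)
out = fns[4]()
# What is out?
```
4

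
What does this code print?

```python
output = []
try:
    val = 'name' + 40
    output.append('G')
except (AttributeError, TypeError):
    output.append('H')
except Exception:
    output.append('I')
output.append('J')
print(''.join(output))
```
HJ

TypeError matches tuple containing it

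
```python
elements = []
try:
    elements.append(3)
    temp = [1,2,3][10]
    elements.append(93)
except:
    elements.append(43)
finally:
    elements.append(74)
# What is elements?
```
[3, 43, 74]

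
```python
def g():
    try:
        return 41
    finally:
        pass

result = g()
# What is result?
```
41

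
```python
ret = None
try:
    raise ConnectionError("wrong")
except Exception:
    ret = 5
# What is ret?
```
5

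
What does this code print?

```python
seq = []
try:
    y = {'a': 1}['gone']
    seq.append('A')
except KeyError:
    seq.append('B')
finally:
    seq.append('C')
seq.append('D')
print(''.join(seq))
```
BCD

finally always runs, even after exception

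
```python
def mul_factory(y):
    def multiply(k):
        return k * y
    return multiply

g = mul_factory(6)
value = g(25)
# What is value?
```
150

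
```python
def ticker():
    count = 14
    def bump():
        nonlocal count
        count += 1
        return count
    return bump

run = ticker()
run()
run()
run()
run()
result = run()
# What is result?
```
19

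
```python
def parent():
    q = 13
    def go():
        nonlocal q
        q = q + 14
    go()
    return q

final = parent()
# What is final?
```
27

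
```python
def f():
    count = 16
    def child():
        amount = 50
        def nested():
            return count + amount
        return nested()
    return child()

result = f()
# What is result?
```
66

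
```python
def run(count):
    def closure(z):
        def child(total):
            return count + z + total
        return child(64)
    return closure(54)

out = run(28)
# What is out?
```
146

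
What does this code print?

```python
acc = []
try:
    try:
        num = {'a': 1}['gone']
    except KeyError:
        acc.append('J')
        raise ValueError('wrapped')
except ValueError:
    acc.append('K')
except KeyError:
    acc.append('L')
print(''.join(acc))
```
JK

New ValueError raised, caught by outer ValueError handler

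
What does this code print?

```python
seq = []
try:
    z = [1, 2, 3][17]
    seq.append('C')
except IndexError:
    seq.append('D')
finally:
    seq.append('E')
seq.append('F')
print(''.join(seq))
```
DEF

finally always runs, even after exception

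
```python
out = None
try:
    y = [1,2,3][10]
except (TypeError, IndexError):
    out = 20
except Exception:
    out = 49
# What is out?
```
20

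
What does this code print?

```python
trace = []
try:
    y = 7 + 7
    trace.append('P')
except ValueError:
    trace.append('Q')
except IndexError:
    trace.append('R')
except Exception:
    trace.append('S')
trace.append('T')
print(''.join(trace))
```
PT

No exception, try block completes normally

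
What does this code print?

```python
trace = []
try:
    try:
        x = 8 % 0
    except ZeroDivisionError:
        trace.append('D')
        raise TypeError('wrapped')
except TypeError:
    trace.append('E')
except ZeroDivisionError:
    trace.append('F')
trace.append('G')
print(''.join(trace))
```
DEG

TypeError raised and caught, original ZeroDivisionError not re-raised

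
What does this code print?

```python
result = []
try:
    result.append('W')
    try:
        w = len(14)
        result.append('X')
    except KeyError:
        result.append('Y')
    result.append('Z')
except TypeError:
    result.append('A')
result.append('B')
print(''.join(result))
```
WAB

Inner handler doesn't match, propagates to outer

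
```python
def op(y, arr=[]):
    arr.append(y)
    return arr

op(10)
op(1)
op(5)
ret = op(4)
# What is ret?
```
[10, 1, 5, 4]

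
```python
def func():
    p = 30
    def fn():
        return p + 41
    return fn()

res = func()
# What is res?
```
71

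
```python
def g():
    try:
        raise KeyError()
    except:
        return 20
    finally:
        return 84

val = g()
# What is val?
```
84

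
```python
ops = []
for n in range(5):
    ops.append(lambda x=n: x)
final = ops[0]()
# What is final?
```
0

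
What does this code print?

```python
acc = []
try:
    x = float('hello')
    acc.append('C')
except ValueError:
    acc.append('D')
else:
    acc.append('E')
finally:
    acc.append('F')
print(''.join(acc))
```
DF

Exception: except runs, else skipped, finally runs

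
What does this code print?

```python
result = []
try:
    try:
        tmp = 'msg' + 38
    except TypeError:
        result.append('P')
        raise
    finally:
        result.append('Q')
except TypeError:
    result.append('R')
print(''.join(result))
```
PQR

finally runs before re-raised exception propagates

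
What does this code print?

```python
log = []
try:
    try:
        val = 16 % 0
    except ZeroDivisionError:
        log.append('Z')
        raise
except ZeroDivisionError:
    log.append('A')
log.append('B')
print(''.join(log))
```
ZAB

raise without argument re-raises current exception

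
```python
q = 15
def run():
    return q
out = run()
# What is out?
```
15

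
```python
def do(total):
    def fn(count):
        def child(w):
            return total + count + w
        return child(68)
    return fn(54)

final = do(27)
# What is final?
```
149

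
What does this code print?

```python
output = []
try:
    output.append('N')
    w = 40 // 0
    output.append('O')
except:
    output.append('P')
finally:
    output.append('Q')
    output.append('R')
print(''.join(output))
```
NPQR

Code before exception runs, then except, then all of finally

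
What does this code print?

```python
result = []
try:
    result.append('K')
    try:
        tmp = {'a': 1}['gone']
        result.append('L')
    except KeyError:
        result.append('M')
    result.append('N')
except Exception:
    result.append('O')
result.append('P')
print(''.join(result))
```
KMNP

Inner exception caught by inner handler, outer continues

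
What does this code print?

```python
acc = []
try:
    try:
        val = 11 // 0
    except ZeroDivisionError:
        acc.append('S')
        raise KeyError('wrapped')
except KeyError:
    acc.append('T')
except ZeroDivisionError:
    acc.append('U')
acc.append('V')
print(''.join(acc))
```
STV

KeyError raised and caught, original ZeroDivisionError not re-raised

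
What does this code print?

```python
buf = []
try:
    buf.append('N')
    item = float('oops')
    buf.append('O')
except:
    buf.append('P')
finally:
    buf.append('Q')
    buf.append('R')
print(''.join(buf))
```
NPQR

Code before exception runs, then except, then all of finally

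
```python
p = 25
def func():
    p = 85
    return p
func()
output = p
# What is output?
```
25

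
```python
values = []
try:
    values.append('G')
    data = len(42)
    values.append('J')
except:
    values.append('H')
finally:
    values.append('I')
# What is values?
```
['G', 'H', 'I']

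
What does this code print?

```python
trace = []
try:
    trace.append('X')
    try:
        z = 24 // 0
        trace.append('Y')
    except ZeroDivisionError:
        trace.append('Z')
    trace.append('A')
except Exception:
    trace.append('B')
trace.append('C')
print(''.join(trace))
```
XZAC

Inner exception caught by inner handler, outer continues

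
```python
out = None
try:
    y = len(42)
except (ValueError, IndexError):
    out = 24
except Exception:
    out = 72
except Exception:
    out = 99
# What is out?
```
72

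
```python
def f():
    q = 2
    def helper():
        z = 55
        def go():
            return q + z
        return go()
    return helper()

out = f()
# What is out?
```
57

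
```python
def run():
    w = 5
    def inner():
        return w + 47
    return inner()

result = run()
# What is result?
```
52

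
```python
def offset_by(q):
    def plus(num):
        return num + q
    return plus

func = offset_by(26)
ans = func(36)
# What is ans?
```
62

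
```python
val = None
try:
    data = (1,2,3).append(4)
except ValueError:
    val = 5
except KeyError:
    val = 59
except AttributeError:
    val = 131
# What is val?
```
131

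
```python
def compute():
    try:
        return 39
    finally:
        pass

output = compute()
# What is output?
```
39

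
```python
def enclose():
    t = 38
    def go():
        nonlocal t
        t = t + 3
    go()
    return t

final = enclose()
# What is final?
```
41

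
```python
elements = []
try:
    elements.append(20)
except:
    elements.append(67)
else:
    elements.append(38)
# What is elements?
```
[20, 38]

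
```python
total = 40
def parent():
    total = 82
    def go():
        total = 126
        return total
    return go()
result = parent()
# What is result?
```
126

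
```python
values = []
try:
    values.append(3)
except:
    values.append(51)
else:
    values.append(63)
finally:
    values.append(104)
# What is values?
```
[3, 63, 104]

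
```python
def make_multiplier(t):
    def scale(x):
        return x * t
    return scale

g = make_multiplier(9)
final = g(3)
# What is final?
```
27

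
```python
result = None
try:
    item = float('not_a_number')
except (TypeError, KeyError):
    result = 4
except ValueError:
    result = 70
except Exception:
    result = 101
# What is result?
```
70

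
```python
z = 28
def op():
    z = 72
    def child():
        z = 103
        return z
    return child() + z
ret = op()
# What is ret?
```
175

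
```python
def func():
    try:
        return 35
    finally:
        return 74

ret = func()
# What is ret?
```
74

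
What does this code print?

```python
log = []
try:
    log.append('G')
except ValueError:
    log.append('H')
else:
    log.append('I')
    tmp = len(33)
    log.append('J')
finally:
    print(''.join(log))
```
GI

Try succeeds, else appends 'I', TypeError in else is uncaught, finally prints before exception propagates ('J' never appended)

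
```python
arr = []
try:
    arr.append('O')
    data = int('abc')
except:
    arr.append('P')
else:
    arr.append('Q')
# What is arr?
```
['O', 'P']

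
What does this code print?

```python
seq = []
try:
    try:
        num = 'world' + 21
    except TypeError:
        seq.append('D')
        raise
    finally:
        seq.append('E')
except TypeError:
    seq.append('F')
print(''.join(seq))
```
DEF

finally runs before re-raised exception propagates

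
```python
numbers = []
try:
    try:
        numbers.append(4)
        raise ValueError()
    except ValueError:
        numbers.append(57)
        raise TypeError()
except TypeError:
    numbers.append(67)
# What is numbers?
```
[4, 57, 67]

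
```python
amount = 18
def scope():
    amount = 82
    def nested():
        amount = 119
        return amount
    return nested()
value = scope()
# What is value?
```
119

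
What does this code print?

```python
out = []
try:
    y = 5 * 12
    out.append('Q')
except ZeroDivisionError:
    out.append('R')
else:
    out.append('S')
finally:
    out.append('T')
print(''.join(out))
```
QST

else runs before finally when no exception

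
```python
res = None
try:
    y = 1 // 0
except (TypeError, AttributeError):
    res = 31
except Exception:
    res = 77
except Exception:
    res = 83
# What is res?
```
77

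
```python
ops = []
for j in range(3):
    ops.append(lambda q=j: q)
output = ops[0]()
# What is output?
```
0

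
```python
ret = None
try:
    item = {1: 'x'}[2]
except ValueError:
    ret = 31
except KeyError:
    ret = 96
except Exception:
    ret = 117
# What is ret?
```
96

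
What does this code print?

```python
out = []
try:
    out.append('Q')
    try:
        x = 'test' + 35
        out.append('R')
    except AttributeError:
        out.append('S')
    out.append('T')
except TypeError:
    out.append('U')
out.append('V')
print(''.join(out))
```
QUV

Inner handler doesn't match, propagates to outer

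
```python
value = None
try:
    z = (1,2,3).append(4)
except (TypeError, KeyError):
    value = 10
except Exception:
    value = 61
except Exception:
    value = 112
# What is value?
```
61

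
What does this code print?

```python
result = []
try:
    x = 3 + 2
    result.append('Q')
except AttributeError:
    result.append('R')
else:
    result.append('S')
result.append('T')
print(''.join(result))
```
QST

else block runs when no exception occurs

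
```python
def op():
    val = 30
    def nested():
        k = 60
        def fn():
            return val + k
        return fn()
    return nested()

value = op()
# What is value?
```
90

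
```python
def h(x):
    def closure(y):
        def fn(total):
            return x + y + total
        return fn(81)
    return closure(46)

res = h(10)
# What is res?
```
137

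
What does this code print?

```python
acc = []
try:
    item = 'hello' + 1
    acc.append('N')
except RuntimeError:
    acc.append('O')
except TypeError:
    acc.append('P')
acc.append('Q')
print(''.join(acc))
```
PQ

TypeError is caught by its specific handler, not RuntimeError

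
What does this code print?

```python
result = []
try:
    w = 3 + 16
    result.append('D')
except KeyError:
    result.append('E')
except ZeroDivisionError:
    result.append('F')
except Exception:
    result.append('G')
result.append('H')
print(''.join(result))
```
DH

No exception, try block completes normally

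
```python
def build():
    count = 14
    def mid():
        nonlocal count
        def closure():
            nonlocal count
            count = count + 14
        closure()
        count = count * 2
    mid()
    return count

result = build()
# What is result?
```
56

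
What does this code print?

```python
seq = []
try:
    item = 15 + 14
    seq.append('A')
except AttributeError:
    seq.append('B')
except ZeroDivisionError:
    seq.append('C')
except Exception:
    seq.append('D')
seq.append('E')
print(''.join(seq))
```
AE

No exception, try block completes normally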